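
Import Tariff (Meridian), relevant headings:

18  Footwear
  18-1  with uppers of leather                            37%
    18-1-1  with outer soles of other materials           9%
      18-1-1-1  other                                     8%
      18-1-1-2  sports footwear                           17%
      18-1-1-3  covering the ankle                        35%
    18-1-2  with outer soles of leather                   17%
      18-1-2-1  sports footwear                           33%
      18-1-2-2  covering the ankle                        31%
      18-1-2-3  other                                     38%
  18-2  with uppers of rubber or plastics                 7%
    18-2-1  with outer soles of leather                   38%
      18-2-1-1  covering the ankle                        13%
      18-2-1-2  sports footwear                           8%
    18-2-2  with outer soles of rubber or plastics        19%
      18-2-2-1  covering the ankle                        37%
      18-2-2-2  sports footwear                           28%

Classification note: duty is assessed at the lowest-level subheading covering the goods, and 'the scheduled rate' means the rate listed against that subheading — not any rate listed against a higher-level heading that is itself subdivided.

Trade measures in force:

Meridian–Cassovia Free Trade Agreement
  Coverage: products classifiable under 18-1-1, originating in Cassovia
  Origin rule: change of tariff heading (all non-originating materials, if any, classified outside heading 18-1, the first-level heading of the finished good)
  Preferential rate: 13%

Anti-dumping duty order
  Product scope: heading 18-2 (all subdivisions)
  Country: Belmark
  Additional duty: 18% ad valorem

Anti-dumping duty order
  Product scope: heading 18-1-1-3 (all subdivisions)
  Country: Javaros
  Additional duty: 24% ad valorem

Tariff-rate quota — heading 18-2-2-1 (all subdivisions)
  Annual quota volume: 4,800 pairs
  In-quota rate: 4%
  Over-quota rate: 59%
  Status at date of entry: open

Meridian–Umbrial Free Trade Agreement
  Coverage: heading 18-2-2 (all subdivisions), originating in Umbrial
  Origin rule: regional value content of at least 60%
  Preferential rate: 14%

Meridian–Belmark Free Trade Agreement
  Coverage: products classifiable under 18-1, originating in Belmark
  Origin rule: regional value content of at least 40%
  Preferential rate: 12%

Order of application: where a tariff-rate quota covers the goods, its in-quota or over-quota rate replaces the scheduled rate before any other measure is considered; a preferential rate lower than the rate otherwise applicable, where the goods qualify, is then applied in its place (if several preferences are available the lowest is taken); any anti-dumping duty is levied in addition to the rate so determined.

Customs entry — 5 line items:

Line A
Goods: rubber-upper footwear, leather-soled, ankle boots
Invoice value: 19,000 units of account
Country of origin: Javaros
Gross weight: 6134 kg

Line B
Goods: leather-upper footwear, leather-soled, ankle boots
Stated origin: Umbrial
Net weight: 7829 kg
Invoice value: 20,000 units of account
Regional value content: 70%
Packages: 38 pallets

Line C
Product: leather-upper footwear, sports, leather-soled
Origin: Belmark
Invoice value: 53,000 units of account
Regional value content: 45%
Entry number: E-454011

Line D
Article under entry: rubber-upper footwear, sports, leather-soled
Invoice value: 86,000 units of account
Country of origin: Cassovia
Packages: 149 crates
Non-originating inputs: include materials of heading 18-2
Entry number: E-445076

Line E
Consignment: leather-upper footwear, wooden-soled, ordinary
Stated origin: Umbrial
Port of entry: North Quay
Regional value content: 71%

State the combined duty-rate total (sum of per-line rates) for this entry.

Line A: rubber-upper → 18-2; leather-soled → 18-2-1; ankle boots → 18-2-1-1. Scheduled 13%. No special measure applies. → 13%.
Line B: leather-upper → 18-1; leather-soled → 18-1-2; ankle boots → 18-1-2-2. Scheduled 31%. Umbrial agreement on 18-2-2: 18-1-2-2 not covered. → 31%.
Line C: leather-upper → 18-1; leather-soled → 18-1-2; sports → 18-1-2-1. Scheduled 33%. Belmark agreement on 18-1: RVC ≥ 40% → 12% available; preferential 12%. → 12%.
Line D: rubber-upper → 18-2; leather-soled → 18-2-1; sports → 18-2-1-2. Scheduled 8%. Cassovia agreement on 18-1-1: 18-2-1-2 not covered. → 8%.
Line E: leather-upper → 18-1; wooden-soled → 18-1-1; ordinary → 18-1-1-1. Scheduled 8%. Umbrial agreement on 18-2-2: 18-1-1-1 not covered. → 8%.
Sum: 13% + 31% + 12% + 8% + 8% = 72%.

72%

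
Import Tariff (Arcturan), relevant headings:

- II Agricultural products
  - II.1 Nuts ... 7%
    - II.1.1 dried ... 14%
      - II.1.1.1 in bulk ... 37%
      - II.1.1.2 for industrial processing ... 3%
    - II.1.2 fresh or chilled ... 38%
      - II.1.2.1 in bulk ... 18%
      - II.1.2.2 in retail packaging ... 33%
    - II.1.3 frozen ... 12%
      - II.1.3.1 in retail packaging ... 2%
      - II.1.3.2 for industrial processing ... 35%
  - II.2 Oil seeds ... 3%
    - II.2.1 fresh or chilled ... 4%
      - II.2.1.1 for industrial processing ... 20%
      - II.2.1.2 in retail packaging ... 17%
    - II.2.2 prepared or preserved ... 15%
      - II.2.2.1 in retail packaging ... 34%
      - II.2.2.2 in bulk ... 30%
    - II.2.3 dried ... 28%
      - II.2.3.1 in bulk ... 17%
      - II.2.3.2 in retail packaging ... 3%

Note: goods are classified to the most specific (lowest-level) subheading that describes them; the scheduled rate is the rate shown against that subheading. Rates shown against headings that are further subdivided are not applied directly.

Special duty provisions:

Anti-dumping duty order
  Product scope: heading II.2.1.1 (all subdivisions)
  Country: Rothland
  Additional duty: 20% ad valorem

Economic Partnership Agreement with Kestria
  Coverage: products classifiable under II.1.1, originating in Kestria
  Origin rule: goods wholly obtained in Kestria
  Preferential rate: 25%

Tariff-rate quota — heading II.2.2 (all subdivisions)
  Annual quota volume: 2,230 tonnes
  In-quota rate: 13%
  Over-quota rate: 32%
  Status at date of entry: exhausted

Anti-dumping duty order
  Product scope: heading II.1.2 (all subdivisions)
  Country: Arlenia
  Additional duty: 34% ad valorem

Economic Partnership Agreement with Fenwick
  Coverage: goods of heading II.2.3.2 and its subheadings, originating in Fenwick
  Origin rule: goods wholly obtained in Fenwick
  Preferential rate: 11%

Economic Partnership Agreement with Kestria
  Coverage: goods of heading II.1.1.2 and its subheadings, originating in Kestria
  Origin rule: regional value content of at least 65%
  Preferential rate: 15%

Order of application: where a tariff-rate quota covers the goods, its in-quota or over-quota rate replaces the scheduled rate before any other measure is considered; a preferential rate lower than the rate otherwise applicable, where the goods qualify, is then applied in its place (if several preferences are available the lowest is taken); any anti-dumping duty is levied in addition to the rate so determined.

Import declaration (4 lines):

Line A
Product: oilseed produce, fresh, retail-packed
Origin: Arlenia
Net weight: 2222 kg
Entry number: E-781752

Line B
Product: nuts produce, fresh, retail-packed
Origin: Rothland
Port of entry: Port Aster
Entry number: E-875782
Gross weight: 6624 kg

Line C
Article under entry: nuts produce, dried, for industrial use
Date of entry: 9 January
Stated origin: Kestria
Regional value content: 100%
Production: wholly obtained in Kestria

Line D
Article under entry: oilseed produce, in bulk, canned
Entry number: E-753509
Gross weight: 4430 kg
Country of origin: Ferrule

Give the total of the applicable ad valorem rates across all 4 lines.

Line A: oilseed → II.2; fresh → II.2.1; retail-packed → II.2.1.2. Scheduled 17%. No special measure applies. → 17%.
Line B: nuts → II.1; fresh → II.1.2; retail-packed → II.1.2.2. Scheduled 33%. No special measure applies. → 33%.
Line C: nuts → II.1; dried → II.1.1; for industrial use → II.1.1.2. Scheduled 3%. Kestria agreement on II.1.1: wholly obtained → 25% available; Kestria agreement on II.1.1.2: RVC ≥ 65% → 15% available; preference 15% not lower than 3% → no reduction. → 3%.
Line D: oilseed → II.2; canned → II.2.2; in bulk → II.2.2.2. Scheduled 30%. quota on II.2.2 exhausted → over-quota 32%. → 32%.
Sum: 17% + 33% + 3% + 32% = 85%.

85%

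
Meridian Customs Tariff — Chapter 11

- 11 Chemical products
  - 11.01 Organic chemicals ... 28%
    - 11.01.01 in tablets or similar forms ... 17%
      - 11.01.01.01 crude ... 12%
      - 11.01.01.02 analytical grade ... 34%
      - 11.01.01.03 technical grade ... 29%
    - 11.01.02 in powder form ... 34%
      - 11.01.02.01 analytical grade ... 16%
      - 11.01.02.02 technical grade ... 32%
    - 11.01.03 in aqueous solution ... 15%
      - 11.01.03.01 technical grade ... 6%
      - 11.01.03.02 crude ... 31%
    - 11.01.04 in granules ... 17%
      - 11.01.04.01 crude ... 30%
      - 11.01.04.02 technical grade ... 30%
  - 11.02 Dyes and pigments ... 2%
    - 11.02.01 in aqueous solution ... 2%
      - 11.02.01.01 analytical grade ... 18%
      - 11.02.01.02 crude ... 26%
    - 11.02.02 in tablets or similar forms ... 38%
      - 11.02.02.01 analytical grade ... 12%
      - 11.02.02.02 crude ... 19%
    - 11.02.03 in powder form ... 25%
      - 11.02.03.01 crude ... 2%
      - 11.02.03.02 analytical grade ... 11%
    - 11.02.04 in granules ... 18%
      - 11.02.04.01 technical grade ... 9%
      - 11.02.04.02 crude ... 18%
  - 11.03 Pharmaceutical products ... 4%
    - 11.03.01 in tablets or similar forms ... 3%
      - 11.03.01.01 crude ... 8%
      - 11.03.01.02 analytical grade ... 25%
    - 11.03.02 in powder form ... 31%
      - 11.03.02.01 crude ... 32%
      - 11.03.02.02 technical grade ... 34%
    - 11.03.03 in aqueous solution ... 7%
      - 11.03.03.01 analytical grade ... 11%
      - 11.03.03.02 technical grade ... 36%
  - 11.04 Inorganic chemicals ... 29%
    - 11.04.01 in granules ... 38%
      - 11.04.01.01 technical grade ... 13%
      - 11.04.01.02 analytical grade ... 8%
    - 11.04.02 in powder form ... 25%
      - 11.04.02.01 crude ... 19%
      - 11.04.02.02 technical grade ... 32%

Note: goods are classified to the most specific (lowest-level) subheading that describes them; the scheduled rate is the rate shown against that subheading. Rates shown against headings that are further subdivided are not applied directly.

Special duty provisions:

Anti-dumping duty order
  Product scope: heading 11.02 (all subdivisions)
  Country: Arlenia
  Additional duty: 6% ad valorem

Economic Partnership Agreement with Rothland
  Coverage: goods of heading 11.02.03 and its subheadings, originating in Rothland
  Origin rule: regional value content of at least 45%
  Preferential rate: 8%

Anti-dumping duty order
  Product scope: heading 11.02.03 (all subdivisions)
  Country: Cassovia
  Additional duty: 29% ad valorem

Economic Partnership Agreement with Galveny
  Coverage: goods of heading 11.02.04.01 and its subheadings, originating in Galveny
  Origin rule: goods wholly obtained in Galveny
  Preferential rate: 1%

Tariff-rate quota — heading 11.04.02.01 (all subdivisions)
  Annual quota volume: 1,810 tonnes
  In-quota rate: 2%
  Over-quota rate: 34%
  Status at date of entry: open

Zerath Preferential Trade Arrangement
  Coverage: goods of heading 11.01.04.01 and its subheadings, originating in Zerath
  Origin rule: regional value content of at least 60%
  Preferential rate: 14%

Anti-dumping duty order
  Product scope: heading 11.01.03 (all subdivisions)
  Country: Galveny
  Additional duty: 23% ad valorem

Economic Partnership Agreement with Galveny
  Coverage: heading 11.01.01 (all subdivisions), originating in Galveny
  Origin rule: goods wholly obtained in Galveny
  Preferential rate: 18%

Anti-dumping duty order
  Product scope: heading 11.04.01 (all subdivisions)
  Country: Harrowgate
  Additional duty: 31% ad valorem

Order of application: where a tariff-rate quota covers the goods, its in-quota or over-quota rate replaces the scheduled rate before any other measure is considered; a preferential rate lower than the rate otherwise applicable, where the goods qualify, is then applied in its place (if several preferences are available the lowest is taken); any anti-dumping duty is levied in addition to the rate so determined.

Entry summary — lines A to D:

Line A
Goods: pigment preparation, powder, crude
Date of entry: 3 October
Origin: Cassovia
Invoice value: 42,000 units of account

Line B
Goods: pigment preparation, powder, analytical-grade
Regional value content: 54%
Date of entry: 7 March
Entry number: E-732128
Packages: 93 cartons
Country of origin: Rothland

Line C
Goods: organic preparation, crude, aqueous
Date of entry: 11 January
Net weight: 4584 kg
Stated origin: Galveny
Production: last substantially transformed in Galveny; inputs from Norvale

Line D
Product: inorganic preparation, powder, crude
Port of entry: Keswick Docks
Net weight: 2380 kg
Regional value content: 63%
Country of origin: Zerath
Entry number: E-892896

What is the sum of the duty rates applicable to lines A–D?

95%

Line A: pigment → 11.02; powder → 11.02.03; crude → 11.02.03.01. Scheduled 2%. anti-dumping (Cassovia, 11.02.03): +29%; total 2% + 29% = 31%. → 31%.
Line B: pigment → 11.02; powder → 11.02.03; analytical-grade → 11.02.03.02. Scheduled 11%. Rothland agreement on 11.02.03: RVC ≥ 45% → 8% available; preferential 8%. → 8%.
Line C: organic → 11.01; aqueous → 11.01.03; crude → 11.01.03.02. Scheduled 31%. Galveny agreement on 11.02.04.01: 11.01.03.02 not covered; Galveny agreement on 11.01.01: 11.01.03.02 not covered; anti-dumping (Galveny, 11.01.03): +23%; total 31% + 23% = 54%. → 54%.
Line D: inorganic → 11.04; powder → 11.04.02; crude → 11.04.02.01. Scheduled 19%. quota on 11.04.02.01 open → in-quota 2%; Zerath agreement on 11.01.04.01: 11.04.02.01 not covered. → 2%.
Sum: 31% + 8% + 54% + 2% = 95%.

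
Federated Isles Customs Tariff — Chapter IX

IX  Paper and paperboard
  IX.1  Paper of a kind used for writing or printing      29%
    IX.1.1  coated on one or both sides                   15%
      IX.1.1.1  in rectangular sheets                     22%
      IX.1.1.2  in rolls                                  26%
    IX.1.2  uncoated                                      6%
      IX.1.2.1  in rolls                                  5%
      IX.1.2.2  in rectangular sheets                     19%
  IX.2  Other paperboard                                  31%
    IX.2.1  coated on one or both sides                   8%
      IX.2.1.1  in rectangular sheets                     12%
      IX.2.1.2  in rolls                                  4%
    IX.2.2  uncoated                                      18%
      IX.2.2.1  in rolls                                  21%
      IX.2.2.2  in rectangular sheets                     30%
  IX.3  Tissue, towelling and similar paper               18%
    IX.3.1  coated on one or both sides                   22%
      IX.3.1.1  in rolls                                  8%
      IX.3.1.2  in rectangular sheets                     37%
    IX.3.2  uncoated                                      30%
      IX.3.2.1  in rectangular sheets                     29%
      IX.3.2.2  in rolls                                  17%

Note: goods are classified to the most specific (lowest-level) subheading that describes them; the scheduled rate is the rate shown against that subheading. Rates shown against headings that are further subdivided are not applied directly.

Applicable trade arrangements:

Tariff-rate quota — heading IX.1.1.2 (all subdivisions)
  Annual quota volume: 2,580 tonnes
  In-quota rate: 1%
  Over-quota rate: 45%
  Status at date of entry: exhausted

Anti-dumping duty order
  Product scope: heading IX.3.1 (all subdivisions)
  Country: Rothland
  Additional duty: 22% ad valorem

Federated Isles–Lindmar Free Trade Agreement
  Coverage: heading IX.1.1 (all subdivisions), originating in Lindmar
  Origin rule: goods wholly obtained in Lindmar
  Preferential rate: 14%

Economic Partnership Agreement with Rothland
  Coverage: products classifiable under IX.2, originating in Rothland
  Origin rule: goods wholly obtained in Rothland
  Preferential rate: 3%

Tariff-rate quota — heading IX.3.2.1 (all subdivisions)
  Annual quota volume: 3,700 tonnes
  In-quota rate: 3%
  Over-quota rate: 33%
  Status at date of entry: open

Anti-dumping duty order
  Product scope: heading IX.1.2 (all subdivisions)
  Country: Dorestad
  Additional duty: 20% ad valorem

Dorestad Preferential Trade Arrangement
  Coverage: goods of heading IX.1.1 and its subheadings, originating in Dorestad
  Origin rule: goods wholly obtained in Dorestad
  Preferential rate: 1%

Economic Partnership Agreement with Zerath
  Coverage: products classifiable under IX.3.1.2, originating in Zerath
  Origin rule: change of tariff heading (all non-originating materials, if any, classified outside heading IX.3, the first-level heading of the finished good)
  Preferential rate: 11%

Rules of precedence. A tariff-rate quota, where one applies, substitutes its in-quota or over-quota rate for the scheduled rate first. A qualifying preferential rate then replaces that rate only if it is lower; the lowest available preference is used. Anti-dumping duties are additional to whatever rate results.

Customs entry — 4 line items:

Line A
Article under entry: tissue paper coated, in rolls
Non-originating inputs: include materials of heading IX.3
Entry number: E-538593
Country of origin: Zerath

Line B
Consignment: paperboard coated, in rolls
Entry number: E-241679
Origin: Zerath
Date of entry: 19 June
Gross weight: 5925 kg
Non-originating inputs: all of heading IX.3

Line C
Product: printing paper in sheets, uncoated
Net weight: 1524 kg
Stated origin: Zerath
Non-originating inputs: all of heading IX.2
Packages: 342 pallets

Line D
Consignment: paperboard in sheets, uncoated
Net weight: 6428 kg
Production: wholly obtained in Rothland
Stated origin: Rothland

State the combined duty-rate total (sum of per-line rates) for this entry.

34%

Line A: tissue paper → IX.3; coated → IX.3.1; in rolls → IX.3.1.1. Scheduled 8%. Zerath agreement on IX.3.1.2: IX.3.1.1 not covered. → 8%.
Line B: paperboard → IX.2; coated → IX.2.1; in rolls → IX.2.1.2. Scheduled 4%. Zerath agreement on IX.3.1.2: IX.2.1.2 not covered. → 4%.
Line C: printing paper → IX.1; uncoated → IX.1.2; in sheets → IX.1.2.2. Scheduled 19%. Zerath agreement on IX.3.1.2: IX.1.2.2 not covered. → 19%.
Line D: paperboard → IX.2; uncoated → IX.2.2; in sheets → IX.2.2.2. Scheduled 30%. Rothland agreement on IX.2: wholly obtained → 3% available; preferential 3%. → 3%.
Sum: 8% + 4% + 19% + 3% = 34%.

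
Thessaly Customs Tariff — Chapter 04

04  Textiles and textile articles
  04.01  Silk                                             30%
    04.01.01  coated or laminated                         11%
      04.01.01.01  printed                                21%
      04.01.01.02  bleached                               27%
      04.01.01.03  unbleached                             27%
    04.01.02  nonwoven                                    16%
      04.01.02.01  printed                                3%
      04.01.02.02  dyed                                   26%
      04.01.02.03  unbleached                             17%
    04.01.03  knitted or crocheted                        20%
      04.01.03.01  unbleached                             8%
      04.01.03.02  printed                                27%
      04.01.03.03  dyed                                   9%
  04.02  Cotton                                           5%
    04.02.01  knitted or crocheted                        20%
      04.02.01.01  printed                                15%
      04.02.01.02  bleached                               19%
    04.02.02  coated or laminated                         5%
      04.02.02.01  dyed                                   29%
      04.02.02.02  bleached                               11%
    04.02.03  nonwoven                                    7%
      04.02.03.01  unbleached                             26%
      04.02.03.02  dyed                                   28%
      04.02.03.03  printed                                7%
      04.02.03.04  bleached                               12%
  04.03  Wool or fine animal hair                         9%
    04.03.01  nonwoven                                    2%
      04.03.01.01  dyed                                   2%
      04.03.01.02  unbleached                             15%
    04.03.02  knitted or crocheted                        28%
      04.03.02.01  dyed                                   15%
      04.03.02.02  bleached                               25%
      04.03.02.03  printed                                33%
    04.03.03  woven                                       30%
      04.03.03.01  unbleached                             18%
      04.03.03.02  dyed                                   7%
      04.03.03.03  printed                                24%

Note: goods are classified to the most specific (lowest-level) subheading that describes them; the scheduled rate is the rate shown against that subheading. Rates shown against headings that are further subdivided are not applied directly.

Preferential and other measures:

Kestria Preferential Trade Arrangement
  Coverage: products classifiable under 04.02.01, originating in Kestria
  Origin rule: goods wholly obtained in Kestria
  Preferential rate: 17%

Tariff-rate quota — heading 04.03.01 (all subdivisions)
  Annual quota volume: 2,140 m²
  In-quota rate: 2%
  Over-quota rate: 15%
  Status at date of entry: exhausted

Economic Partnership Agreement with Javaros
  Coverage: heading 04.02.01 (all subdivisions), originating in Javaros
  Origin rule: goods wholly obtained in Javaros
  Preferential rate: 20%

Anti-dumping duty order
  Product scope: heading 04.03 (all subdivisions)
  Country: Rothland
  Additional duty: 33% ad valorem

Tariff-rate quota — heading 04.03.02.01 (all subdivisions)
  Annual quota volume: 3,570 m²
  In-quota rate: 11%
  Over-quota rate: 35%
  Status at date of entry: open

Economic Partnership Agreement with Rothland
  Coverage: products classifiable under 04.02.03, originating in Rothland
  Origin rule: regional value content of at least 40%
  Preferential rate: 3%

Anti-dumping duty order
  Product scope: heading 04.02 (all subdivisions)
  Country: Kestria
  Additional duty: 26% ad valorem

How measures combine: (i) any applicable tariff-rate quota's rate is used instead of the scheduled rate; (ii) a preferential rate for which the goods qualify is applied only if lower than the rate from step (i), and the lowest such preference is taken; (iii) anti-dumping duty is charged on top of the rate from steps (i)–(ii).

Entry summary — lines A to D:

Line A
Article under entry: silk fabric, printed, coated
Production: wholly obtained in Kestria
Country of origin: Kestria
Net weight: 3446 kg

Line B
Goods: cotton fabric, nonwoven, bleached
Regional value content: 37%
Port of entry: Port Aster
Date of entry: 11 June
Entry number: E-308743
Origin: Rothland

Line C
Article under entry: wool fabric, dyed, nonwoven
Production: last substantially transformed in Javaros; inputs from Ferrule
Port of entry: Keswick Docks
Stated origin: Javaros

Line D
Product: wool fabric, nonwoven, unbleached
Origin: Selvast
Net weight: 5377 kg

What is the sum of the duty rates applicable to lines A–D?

63%

Line A: silk → 04.01; coated → 04.01.01; printed → 04.01.01.01. Scheduled 21%. Kestria agreement on 04.02.01: 04.01.01.01 not covered. → 21%.
Line B: cotton → 04.02; nonwoven → 04.02.03; bleached → 04.02.03.04. Scheduled 12%. Rothland agreement on 04.02.03: RVC < 40%. → 12%.
Line C: wool → 04.03; nonwoven → 04.03.01; dyed → 04.03.01.01. Scheduled 2%. quota on 04.03.01 exhausted → over-quota 15%; Javaros agreement on 04.02.01: 04.03.01.01 not covered. → 15%.
Line D: wool → 04.03; nonwoven → 04.03.01; unbleached → 04.03.01.02. Scheduled 15%. quota on 04.03.01 exhausted → over-quota 15%. → 15%.
Sum: 21% + 12% + 15% + 15% = 63%.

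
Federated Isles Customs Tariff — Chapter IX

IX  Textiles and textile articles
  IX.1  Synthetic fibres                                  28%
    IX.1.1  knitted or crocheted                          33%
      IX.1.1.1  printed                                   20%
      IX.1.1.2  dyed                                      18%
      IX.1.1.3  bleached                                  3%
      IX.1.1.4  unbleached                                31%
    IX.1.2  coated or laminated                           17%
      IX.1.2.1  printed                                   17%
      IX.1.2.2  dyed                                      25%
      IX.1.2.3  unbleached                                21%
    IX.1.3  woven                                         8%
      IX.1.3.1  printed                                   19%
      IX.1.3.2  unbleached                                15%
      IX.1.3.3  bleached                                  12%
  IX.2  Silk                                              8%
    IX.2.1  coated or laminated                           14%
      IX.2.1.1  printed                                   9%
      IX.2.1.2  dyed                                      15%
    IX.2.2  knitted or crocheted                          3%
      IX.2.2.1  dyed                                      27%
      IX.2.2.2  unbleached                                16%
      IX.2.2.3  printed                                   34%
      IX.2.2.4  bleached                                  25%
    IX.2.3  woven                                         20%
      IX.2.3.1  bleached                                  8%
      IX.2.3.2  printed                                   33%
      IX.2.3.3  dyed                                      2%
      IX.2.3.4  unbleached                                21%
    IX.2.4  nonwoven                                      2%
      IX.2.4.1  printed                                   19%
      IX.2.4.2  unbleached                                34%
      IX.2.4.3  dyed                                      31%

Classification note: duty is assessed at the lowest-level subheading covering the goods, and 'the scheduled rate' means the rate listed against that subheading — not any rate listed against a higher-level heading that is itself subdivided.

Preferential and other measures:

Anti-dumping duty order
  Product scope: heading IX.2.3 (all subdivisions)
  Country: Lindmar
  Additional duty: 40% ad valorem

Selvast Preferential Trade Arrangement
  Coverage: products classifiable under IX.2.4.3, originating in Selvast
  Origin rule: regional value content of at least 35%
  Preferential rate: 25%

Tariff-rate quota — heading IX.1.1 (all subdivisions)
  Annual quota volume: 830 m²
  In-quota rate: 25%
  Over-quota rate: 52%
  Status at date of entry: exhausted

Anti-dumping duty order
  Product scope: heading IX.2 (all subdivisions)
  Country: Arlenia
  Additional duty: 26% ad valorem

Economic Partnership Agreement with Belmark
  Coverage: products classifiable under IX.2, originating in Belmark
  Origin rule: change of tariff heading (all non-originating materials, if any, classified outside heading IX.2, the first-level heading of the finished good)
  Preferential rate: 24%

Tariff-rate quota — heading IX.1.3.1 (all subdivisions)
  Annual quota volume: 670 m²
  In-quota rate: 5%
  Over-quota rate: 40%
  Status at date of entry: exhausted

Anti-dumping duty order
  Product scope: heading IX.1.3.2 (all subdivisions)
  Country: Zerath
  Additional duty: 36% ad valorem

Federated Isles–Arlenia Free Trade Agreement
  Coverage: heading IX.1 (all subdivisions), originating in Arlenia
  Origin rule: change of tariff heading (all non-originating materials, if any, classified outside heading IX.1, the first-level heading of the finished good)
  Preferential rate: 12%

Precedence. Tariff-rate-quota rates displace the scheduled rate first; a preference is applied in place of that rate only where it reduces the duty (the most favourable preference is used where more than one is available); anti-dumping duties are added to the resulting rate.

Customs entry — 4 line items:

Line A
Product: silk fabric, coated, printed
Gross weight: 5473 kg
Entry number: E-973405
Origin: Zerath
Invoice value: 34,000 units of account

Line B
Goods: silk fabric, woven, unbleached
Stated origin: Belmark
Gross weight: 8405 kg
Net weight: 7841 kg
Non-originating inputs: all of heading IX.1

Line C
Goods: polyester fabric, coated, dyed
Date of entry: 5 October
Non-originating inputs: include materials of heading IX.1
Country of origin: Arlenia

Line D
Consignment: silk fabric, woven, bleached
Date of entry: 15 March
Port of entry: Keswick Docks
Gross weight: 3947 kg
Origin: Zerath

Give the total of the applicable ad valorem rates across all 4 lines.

Line A: silk → IX.2; coated → IX.2.1; printed → IX.2.1.1. Scheduled 9%. No special measure applies. → 9%.
Line B: silk → IX.2; woven → IX.2.3; unbleached → IX.2.3.4. Scheduled 21%. Belmark agreement on IX.2: CTH met → 24% available; preference 24% not lower than 21% → no reduction. → 21%.
Line C: polyester → IX.1; coated → IX.1.2; dyed → IX.1.2.2. Scheduled 25%. Arlenia agreement on IX.1: CTH not met. → 25%.
Line D: silk → IX.2; woven → IX.2.3; bleached → IX.2.3.1. Scheduled 8%. No special measure applies. → 8%.
Sum: 9% + 21% + 25% + 8% = 63%.

63%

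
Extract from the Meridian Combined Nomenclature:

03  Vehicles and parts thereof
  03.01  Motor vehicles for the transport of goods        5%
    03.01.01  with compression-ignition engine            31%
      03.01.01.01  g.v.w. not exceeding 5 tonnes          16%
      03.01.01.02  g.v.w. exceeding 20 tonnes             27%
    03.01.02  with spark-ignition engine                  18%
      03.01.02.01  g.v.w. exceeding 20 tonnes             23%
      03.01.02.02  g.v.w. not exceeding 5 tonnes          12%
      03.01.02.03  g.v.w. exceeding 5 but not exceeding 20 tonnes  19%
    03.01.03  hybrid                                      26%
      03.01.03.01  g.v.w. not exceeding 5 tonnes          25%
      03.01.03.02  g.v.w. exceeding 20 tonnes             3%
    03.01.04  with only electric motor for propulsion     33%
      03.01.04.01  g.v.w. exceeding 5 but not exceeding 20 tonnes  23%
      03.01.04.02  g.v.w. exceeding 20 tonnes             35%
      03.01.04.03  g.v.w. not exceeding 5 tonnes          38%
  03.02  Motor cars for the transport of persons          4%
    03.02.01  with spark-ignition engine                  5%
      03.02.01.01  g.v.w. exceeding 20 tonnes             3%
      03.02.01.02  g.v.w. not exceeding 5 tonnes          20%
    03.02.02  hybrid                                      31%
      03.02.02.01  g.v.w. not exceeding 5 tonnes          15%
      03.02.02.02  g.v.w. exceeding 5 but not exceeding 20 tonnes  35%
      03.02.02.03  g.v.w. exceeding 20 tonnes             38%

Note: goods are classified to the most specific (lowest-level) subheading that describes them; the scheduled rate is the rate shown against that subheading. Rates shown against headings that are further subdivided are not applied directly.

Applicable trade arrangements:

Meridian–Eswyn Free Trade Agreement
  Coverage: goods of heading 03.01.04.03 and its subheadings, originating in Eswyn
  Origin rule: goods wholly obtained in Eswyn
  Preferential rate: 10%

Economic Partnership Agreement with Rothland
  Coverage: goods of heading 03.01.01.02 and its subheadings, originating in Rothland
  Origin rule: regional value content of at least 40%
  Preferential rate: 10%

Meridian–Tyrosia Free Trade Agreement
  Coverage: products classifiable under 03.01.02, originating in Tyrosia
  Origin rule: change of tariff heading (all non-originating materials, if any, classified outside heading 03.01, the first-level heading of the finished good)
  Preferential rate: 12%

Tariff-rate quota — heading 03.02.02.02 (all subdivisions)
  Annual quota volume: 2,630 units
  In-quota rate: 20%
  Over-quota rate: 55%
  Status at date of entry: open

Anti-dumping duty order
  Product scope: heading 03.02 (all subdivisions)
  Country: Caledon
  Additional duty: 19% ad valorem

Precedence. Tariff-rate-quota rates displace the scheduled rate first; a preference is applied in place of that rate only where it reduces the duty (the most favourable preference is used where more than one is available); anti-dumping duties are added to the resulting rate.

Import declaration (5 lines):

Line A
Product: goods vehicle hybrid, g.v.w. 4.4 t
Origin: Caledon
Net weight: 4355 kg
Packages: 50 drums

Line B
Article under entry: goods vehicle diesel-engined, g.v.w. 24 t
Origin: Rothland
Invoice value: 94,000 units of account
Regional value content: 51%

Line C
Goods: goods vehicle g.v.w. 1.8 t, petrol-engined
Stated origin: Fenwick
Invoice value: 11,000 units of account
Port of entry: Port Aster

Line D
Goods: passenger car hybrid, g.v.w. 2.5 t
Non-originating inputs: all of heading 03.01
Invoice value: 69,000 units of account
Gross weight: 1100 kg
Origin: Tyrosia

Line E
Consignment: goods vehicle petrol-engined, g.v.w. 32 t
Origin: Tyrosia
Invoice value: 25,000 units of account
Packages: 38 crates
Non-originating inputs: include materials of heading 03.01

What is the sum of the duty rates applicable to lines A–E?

Line A: goods vehicle → 03.01; hybrid → 03.01.03; g.v.w. 4.4 t → 03.01.03.01. Scheduled 25%. No special measure applies. → 25%.
Line B: goods vehicle → 03.01; diesel-engined → 03.01.01; g.v.w. 24 t → 03.01.01.02. Scheduled 27%. Rothland agreement on 03.01.01.02: RVC ≥ 40% → 10% available; preferential 10%. → 10%.
Line C: goods vehicle → 03.01; petrol-engined → 03.01.02; g.v.w. 1.8 t → 03.01.02.02. Scheduled 12%. No special measure applies. → 12%.
Line D: passenger car → 03.02; hybrid → 03.02.02; g.v.w. 2.5 t → 03.02.02.01. Scheduled 15%. Tyrosia agreement on 03.01.02: 03.02.02.01 not covered. → 15%.
Line E: goods vehicle → 03.01; petrol-engined → 03.01.02; g.v.w. 32 t → 03.01.02.01. Scheduled 23%. Tyrosia agreement on 03.01.02: CTH not met. → 23%.
Sum: 25% + 10% + 12% + 15% + 23% = 85%.

85%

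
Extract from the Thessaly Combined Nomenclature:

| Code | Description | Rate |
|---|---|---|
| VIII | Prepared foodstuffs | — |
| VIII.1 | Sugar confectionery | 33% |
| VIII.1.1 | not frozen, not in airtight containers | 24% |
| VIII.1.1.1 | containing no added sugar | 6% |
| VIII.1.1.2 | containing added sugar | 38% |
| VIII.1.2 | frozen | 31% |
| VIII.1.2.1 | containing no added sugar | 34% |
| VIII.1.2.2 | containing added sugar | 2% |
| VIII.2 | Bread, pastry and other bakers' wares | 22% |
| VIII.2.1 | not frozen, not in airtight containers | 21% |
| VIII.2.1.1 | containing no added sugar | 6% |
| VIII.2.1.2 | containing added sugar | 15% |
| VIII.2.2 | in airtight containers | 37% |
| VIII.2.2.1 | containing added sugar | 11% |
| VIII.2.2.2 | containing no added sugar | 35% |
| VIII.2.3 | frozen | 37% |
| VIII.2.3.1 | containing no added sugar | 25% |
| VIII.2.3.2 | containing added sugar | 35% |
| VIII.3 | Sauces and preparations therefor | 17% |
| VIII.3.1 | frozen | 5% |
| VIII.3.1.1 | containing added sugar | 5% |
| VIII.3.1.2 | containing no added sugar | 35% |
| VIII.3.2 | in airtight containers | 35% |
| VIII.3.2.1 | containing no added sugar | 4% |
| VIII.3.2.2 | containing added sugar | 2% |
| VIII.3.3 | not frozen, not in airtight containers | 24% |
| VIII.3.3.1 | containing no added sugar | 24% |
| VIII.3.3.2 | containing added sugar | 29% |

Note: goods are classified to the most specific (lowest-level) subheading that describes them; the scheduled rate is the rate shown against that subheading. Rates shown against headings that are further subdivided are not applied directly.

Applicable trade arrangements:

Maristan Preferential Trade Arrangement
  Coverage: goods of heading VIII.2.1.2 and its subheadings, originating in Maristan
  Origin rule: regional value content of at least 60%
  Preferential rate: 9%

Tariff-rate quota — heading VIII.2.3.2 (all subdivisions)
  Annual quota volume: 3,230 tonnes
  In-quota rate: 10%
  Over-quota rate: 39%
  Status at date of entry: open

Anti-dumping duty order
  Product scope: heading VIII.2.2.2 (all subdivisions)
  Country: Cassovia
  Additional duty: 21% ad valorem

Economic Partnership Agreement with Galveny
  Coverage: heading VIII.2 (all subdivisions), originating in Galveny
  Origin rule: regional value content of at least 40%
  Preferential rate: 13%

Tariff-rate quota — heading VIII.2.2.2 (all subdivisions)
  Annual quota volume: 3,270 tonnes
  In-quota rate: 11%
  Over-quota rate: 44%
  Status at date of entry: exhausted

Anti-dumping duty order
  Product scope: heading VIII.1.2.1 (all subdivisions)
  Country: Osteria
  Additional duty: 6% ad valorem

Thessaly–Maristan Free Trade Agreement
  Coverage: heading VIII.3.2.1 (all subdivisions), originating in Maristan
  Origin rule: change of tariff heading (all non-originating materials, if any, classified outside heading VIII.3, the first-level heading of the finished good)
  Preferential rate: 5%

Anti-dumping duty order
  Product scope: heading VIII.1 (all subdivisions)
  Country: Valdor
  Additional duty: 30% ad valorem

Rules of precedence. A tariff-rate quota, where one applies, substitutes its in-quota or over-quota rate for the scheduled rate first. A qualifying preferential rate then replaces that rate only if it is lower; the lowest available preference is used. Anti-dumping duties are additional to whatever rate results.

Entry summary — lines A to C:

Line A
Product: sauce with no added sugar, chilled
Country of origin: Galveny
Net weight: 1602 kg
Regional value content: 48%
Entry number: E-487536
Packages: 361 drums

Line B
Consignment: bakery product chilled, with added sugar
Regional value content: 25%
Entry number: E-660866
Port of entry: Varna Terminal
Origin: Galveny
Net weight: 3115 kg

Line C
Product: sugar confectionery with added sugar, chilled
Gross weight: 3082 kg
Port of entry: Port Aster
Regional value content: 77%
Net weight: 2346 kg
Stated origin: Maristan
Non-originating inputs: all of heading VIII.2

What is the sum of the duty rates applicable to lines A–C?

77%

Line A: sauce → VIII.3; chilled → VIII.3.3; with no added sugar → VIII.3.3.1. Scheduled 24%. Galveny agreement on VIII.2: VIII.3.3.1 not covered. → 24%.
Line B: bakery product → VIII.2; chilled → VIII.2.1; with added sugar → VIII.2.1.2. Scheduled 15%. Galveny agreement on VIII.2: RVC < 40%. → 15%.
Line C: sugar confectionery → VIII.1; chilled → VIII.1.1; with added sugar → VIII.1.1.2. Scheduled 38%. Maristan agreement on VIII.2.1.2: VIII.1.1.2 not covered; Maristan agreement on VIII.3.2.1: VIII.1.1.2 not covered. → 38%.
Sum: 24% + 15% + 38% = 77%.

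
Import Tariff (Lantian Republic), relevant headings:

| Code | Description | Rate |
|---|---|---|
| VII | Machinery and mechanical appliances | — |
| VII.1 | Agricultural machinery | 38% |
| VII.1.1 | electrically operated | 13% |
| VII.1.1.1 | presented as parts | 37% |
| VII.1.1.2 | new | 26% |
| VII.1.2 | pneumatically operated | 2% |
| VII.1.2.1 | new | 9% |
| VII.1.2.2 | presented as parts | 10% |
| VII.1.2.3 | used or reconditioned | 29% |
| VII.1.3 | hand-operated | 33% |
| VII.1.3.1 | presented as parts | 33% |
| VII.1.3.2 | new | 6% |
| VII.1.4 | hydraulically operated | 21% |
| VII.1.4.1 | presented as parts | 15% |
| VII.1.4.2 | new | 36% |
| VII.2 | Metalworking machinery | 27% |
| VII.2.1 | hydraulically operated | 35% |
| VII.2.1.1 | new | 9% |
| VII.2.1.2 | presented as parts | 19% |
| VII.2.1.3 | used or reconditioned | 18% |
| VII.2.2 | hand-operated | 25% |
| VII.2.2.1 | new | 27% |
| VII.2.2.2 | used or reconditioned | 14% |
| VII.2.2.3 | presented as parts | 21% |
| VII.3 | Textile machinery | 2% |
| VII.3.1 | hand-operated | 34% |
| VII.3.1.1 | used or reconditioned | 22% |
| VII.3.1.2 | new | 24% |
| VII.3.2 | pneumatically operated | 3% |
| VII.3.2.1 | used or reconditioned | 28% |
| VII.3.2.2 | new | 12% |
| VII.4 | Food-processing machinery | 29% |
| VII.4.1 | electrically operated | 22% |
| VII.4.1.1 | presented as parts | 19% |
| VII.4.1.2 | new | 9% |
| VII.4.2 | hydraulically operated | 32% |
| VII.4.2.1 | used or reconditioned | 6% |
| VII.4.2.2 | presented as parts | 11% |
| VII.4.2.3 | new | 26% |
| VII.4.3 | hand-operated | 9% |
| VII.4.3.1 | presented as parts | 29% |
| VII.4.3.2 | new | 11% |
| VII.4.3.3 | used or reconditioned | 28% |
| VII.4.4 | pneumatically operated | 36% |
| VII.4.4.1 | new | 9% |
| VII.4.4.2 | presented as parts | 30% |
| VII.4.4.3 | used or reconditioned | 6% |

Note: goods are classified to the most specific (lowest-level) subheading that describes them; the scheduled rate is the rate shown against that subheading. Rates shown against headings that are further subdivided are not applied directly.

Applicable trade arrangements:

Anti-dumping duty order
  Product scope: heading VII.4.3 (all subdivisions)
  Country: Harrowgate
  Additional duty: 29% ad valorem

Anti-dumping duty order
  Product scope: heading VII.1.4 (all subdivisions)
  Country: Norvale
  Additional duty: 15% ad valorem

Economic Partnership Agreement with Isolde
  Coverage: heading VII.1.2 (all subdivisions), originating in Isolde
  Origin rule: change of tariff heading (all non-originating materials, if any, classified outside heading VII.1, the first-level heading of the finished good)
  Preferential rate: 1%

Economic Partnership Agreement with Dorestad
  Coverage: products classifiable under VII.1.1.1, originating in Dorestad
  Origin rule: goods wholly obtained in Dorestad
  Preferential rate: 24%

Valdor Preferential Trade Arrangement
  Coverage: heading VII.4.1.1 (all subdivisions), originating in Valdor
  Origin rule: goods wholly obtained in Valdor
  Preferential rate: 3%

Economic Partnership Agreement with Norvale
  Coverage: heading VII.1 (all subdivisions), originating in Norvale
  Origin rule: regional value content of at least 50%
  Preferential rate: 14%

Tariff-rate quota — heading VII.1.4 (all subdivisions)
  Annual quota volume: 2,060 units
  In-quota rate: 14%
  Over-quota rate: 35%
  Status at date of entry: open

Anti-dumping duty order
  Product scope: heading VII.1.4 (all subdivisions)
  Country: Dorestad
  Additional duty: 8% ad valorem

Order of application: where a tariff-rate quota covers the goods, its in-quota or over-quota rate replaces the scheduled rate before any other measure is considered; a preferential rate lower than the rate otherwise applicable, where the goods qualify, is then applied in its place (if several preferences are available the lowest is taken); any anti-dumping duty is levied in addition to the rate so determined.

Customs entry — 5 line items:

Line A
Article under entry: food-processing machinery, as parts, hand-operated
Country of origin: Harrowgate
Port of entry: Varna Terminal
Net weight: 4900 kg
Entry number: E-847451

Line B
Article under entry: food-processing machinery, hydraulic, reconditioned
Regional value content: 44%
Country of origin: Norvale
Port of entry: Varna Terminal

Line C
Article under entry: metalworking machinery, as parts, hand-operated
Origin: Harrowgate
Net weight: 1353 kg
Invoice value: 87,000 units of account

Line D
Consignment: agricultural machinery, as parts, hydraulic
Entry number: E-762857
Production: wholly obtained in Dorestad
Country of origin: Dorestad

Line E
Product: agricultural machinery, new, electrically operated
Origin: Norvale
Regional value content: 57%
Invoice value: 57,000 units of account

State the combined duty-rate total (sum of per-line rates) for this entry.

Line A: food-processing → VII.4; hand-operated → VII.4.3; as parts → VII.4.3.1. Scheduled 29%. anti-dumping (Harrowgate, VII.4.3): +29%; total 29% + 29% = 58%. → 58%.
Line B: food-processing → VII.4; hydraulic → VII.4.2; reconditioned → VII.4.2.1. Scheduled 6%. Norvale agreement on VII.1: VII.4.2.1 not covered. → 6%.
Line C: metalworking → VII.2; hand-operated → VII.2.2; as parts → VII.2.2.3. Scheduled 21%. No special measure applies. → 21%.
Line D: agricultural → VII.1; hydraulic → VII.1.4; as parts → VII.1.4.1. Scheduled 15%. quota on VII.1.4 open → in-quota 14%; Dorestad agreement on VII.1.1.1: VII.1.4.1 not covered; anti-dumping (Dorestad, VII.1.4): +8%; total 14% + 8% = 22%. → 22%.
Line E: agricultural → VII.1; electrically operated → VII.1.1; new → VII.1.1.2. Scheduled 26%. Norvale agreement on VII.1: RVC ≥ 50% → 14% available; preferential 14%. → 14%.
Sum: 58% + 6% + 21% + 22% + 14% = 121%.

121%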